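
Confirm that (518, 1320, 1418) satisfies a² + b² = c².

Compute a² + b² = 518² + 1320² = 268324 + 1742400 = 2010724
Compute c² = 1418² = 2010724
Since 2010724 = 2010724, confirmed.

Yes, it is a Pythagorean triple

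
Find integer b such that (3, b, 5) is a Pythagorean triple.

b² = c² - a² = 5² - 3² = 25 - 9 = 16
b = sqrt(16) = 4

4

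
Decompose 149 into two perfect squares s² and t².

We need to find integers s, t > 0 such that s² + t² = 149.
Trying s = 7: t² = 149 - 7² = 149 - 49 = 100
t = 10
Check: 7² + 10² = 49 + 100 = 149 ✓

149 = 7² + 10²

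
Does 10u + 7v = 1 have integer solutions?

Step 1: Compute gcd(10, 7).
gcd(10, 7) = 1

Step 2: Check divisibility.
Does 1 divide 1? 1 = 1 x 1, so yes.

By the theorem on linear Diophantine equations, 10u + 7v = 1 has integer solutions if and only if gcd(10, 7) divides 1. Since 1 | 1, solutions exist.

Yes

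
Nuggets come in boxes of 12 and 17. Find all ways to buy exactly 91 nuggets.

We need non-negative integers (x, y) with 12x + 17y = 91.
For each x in 0..7, check if 91 - 12x is a non-negative multiple of 17.
No x yields an integer y ≥ 0.

No solution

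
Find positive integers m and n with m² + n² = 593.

We need to find integers m, n > 0 such that m² + n² = 593.
Trying m = 8: n² = 593 - 8² = 593 - 64 = 529
n = 23
Check: 8² + 23² = 64 + 529 = 593 ✓

593 = 8² + 23²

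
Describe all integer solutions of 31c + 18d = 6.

Step 1: Compute gcd(31, 18) = 1.
Since 1 divides 6, solutions exist.

Step 2: Find a particular solution using extended Euclidean algorithm.
We get c₀ = 42, d₀ = -72.
Check: 31*42 + 18*-72 = 6 = 6 ✓

Step 3: Write the general solution.
c = 42 + (18/1)t = 42 + 18t
d = -72 - (31/1)t = -72 - 31t
for any integer t.

c = 42 + 18t, d = -72 - 31t for integer t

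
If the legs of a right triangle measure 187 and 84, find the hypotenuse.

c² = a² + b² = 187² + 84² = 34969 + 7056 = 42025
c = 205

205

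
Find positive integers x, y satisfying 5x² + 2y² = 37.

Try small values of x and check whether (37 - 5x²)/2 is a perfect square.
x = 1: 5·1² = 5, so 2y² = 37 - 5 = 32, giving y² = 16, y = 4.
Check: 5·1² + 2·4² = 5 + 32 = 37 ✓

x = 1, y = 4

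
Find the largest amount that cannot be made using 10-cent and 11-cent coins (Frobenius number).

For two coprime denominations a and b, the Frobenius number (largest value not representable as a non-negative combination) is ab - a - b.
Here gcd(10, 11) = 1, so they are coprime.
F(10, 11) = 10·11 - 10 - 11 = 110 - 21 = 89

89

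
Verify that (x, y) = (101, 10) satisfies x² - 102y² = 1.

Compute x² = 101² = 10201
Compute 102y² = 102·10² = 102·100 = 10200
x² - 102y² = 10201 - 10200 = 1
Since this equals 1, (101, 10) is a solution.

Yes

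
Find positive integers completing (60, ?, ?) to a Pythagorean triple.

We need the other leg and hypotenuse such that 60² + x² = c².
Take x = 448, c = 452: 60² + 448² = 3600 + 200704 = 204304 = 452² ✓
Triple: (60, 448, 452)

(60, 448, 452)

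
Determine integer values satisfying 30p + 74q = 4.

Step 1: Check solvability.
gcd(30, 74) = 2
Since 2 divides 4, solutions exist.

Step 2: Apply extended Euclidean algorithm to find gcd.
We find integers such that 30*x0 + 74*y0 = 2

Step 3: Scale the particular solution.
Multiply by 4/2 = 2:
p = 10, q = -4

Step 4: Verify.
30*(10) + 74*(-4) = 4 = 4 ✓

p = 10, q = -4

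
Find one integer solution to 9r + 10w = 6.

Step 1: Check solvability.
gcd(9, 10) = 1
Since 1 divides 6, solutions exist.

Step 2: Apply extended Euclidean algorithm to find gcd.
We find integers such that 9*x0 + 10*y0 = 1

Step 3: Scale the particular solution.
Multiply by 6/1 = 6:
r = -6, w = 6

Step 4: Verify.
9*(-6) + 10*(6) = 6 = 6 ✓

r = -6, w = 6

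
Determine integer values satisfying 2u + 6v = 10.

Step 1: Check solvability.
gcd(2, 6) = 2
Since 2 divides 10, solutions exist.

Step 2: Apply extended Euclidean algorithm to find gcd.
We find integers such that 2*x0 + 6*y0 = 2

Step 3: Scale the particular solution.
Multiply by 10/2 = 5:
u = 5, v = 0

Step 4: Verify.
2*(5) + 6*(0) = 10 = 10 ✓

u = 5, v = 0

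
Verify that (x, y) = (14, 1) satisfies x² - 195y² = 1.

Compute x² = 14² = 196
Compute 195y² = 195·1² = 195·1 = 195
x² - 195y² = 196 - 195 = 1
Since this equals 1, (14, 1) is a solution.

Yes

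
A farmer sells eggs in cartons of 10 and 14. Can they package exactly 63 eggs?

We need non-negative a, b with 10a + 14b = 63.
gcd(10, 14) = 2, and 2 does not divide 63.
No integer solutions exist.

No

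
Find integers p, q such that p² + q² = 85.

We need to find integers p, q > 0 such that p² + q² = 85.
Trying p = 2: q² = 85 - 2² = 85 - 4 = 81
q = 9
Check: 2² + 9² = 4 + 81 = 85 ✓

85 = 2² + 9²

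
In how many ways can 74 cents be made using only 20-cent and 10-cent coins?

We need non-negative integers (x, y) with 20x + 10y = 74.
For each x from 0 to 3, check if (74 - 20x) is a non-negative multiple of 10.
Solutions (x, y): none
Count: 0

0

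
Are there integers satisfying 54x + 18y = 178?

Step 1: Compute gcd(54, 18).
gcd(54, 18) = 18

Step 2: Check divisibility.
Does 18 divide 178? 178 = 18 x 9 + 16, so no.

By the theorem on linear Diophantine equations, 54x + 18y = 178 has integer solutions if and only if gcd(54, 18) divides 178. Since 18 does not divide 178, no solutions exist.

No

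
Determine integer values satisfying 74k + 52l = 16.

Step 1: Check solvability.
gcd(74, 52) = 2
Since 2 divides 16, solutions exist.

Step 2: Apply extended Euclidean algorithm to find gcd.
We find integers such that 74*x0 + 52*y0 = 2

Step 3: Scale the particular solution.
Multiply by 16/2 = 8:
k = -56, l = 80

Step 4: Verify.
74*(-56) + 52*(80) = 16 = 16 ✓

k = -56, l = 80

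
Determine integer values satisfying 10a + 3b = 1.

Step 1: Check solvability.
gcd(10, 3) = 1
Since 1 divides 1, solutions exist.

Step 2: Apply extended Euclidean algorithm to find gcd.
We find integers such that 10*x0 + 3*y0 = 1

Step 3: Scale the particular solution.
Multiply by 1/1 = 1:
a = 1, b = -3

Step 4: Verify.
10*(1) + 3*(-3) = 1 = 1 ✓

a = 1, b = -3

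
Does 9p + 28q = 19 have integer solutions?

Step 1: Compute gcd(9, 28).
gcd(9, 28) = 1

Step 2: Check divisibility.
Does 1 divide 19? 19 = 1 x 19, so yes.

By the theorem on linear Diophantine equations, 9p + 28q = 19 has integer solutions if and only if gcd(9, 28) divides 19. Since 1 | 19, solutions exist.

Yes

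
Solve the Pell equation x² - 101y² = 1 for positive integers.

We seek the smallest positive integers (x, y) with x² - 101y² = 1, i.e., x² = 101y² + 1.
Try successive y values:
y = 1: x² = 101·1² + 1 = 102, not a perfect square
y = 2: x² = 101·2² + 1 = 405, not a perfect square
y = 3: x² = 101·3² + 1 = 910, not a perfect square
... continuing the search (or via continued fractions) ...
y = 20: x² = 101·20² + 1 = 40401, x = 201 ✓

Verify: 201² - 101·20² = 40401 - 40400 = 1 ✓

x = 201, y = 20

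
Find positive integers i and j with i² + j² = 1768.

We need to find integers i, j > 0 such that i² + j² = 1768.
Trying i = 2: j² = 1768 - 2² = 1768 - 4 = 1764
j = 42
Check: 2² + 42² = 4 + 1764 = 1768 ✓

1768 = 2² + 42²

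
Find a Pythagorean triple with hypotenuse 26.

We need a² + b² = 26² = 676.
Trying: 10² + 24² = 100 + 576 = 676 ✓

(10, 24, 26)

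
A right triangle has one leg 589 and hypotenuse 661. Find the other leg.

b² = c² - a² = 436921 - 346921 = 90000
b = 300

300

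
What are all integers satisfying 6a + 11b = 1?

Step 1: Compute gcd(6, 11) = 1.
Since 1 divides 1, solutions exist.

Step 2: Find a particular solution using extended Euclidean algorithm.
We get a₀ = 2, b₀ = -1.
Check: 6*2 + 11*-1 = 1 = 1 ✓

Step 3: Write the general solution.
a = 2 + (11/1)t = 2 + 11t
b = -1 - (6/1)t = -1 - 6t
for any integer t.

a = 2 + 11t, b = -1 - 6t for integer t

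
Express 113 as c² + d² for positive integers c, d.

We need to find integers c, d > 0 such that c² + d² = 113.
Trying c = 7: d² = 113 - 7² = 113 - 49 = 64
d = 8
Check: 7² + 8² = 49 + 64 = 113 ✓

113 = 7² + 8²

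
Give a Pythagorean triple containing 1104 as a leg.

We need the other leg and hypotenuse such that 1104² + x² = c².
Take x = 47, c = 1105: 1104² + 47² = 1218816 + 2209 = 1221025 = 1105² ✓
Triple: (47, 1104, 1105)

(47, 1104, 1105)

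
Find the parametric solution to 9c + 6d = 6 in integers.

Step 1: Compute gcd(9, 6) = 3.
Since 3 divides 6, solutions exist.

Step 2: Find a particular solution using extended Euclidean algorithm.
We get c₀ = 2, d₀ = -2.
Check: 9*2 + 6*-2 = 6 = 6 ✓

Step 3: Write the general solution.
c = 2 + (6/3)t = 2 + 2t
d = -2 - (9/3)t = -2 - 3t
for any integer t.

c = 2 + 2t, d = -2 - 3t for integer t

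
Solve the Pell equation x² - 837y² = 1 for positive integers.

We seek the smallest positive integers (x, y) with x² - 837y² = 1, i.e., x² = 837y² + 1.
Try successive y values:
y = 1: x² = 837·1² + 1 = 838, not a perfect square
y = 2: x² = 837·2² + 1 = 3349, not a perfect square
y = 3: x² = 837·3² + 1 = 7534, not a perfect square
... continuing the search (or via continued fractions) ...
y = 420: x² = 837·420² + 1 = 147646801, x = 12151 ✓

Verify: 12151² - 837·420² = 147646801 - 147646800 = 1 ✓

x = 12151, y = 420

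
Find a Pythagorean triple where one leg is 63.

We need the other leg and hypotenuse such that 63² + x² = c².
Take x = 60, c = 87: 63² + 60² = 3969 + 3600 = 7569 = 87² ✓
Triple: (63, 60, 87)

(63, 60, 87)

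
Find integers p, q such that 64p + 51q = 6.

Step 1: Check solvability.
gcd(64, 51) = 1
Since 1 divides 6, solutions exist.

Step 2: Apply extended Euclidean algorithm to find gcd.
We find integers such that 64*x0 + 51*y0 = 1

Step 3: Scale the particular solution.
Multiply by 6/1 = 6:
p = 24, q = -30

Step 4: Verify.
64*(24) + 51*(-30) = 6 = 6 ✓

p = 24, q = -30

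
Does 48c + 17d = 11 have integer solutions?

Step 1: Compute gcd(48, 17).
gcd(48, 17) = 1

Step 2: Check divisibility.
Does 1 divide 11? 11 = 1 x 11, so yes.

By the theorem on linear Diophantine equations, 48c + 17d = 11 has integer solutions if and only if gcd(48, 17) divides 11. Since 1 | 11, solutions exist.

Yes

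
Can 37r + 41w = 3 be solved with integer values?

Step 1: Compute gcd(37, 41).
gcd(37, 41) = 1

Step 2: Check divisibility.
Does 1 divide 3? 3 = 1 x 3, so yes.

By the theorem on linear Diophantine equations, 37r + 41w = 3 has integer solutions if and only if gcd(37, 41) divides 3. Since 1 | 3, solutions exist.

Yes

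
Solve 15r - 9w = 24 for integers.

Step 1: Check solvability.
gcd(15, 9) = 3
Since 3 divides 24, solutions exist.

Step 2: Apply extended Euclidean algorithm to find gcd.
We find integers such that 15*x0 + 9*y0 = 3

Step 3: Scale the particular solution.
Multiply by 24/3 = 8:
r = -8, w = -16

Step 4: Verify.
15*(-8) - 9*(-16) = 24 = 24 ✓

r = -8, w = -16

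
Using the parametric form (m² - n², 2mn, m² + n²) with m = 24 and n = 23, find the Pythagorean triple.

a = m² - n² = 24² - 23² = 576 - 529 = 47
b = 2mn = 2·24·23 = 1104
c = m² + n² = 576 + 529 = 1105
Verify: 47² + 1104² = 2209 + 1218816 = 1221025 = 1105² ✓

(47, 1104, 1105)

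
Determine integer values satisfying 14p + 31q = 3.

Step 1: Check solvability.
gcd(14, 31) = 1
Since 1 divides 3, solutions exist.

Step 2: Apply extended Euclidean algorithm to find gcd.
We find integers such that 14*x0 + 31*y0 = 1

Step 3: Scale the particular solution.
Multiply by 3/1 = 3:
p = -33, q = 15

Step 4: Verify.
14*(-33) + 31*(15) = 3 = 3 ✓

p = -33, q = 15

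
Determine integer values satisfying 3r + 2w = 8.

Step 1: Check solvability.
gcd(3, 2) = 1
Since 1 divides 8, solutions exist.

Step 2: Apply extended Euclidean algorithm to find gcd.
We find integers such that 3*x0 + 2*y0 = 1

Step 3: Scale the particular solution.
Multiply by 8/1 = 8:
r = 8, w = -8

Step 4: Verify.
3*(8) + 2*(-8) = 8 = 8 ✓

r = 8, w = -8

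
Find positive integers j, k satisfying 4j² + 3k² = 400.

Try small values of j and check whether (400 - 4j²)/3 is a perfect square.
j = 5: 4·5² = 100, so 3k² = 400 - 100 = 300, giving k² = 100, k = 10.
Check: 4·5² + 3·10² = 100 + 300 = 400 ✓

j = 5, k = 10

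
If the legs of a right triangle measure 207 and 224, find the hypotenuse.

c² = a² + b² = 207² + 224² = 42849 + 50176 = 93025
c = 305

305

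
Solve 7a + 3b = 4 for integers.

Step 1: Check solvability.
gcd(7, 3) = 1
Since 1 divides 4, solutions exist.

Step 2: Apply extended Euclidean algorithm to find gcd.
We find integers such that 7*x0 + 3*y0 = 1

Step 3: Scale the particular solution.
Multiply by 4/1 = 4:
a = 4, b = -8

Step 4: Verify.
7*(4) + 3*(-8) = 4 = 4 ✓

a = 4, b = -8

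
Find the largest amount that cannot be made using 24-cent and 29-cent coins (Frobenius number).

For two coprime denominations a and b, the Frobenius number (largest value not representable as a non-negative combination) is ab - a - b.
Here gcd(24, 29) = 1, so they are coprime.
F(24, 29) = 24·29 - 24 - 29 = 696 - 53 = 643

643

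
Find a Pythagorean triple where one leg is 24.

We need the other leg and hypotenuse such that 24² + x² = c².
Take x = 10, c = 26: 24² + 10² = 576 + 100 = 676 = 26² ✓
Triple: (10, 24, 26)

(10, 24, 26)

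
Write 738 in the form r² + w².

We need to find integers r, w > 0 such that r² + w² = 738.
Trying r = 3: w² = 738 - 3² = 738 - 9 = 729
w = 27
Check: 3² + 27² = 9 + 729 = 738 ✓

738 = 3² + 27²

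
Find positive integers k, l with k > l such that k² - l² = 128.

Factor: k² - l² = (k+l)(k-l) = 128.
We need two factors of 128 with the same parity.
Use k+l = 64 and k-l = 2 (product 64·2 = 128).
Adding: 2k = 66, so k = 33.
Subtracting: 2l = 62, so l = 31.
Check: 33² - 31² = 1089 - 961 = 128 ✓

k = 33, l = 31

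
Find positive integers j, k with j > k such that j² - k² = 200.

Factor: j² - k² = (j+k)(j-k) = 200.
We need two factors of 200 with the same parity.
Use j+k = 100 and j-k = 2 (product 100·2 = 200).
Adding: 2j = 102, so j = 51.
Subtracting: 2k = 98, so k = 49.
Check: 51² - 49² = 2601 - 2401 = 200 ✓

j = 51, k = 49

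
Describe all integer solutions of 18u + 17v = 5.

Step 1: Compute gcd(18, 17) = 1.
Since 1 divides 5, solutions exist.

Step 2: Find a particular solution using extended Euclidean algorithm.
We get u₀ = 5, v₀ = -5.
Check: 18*5 + 17*-5 = 5 = 5 ✓

Step 3: Write the general solution.
u = 5 + (17/1)t = 5 + 17t
v = -5 - (18/1)t = -5 - 18t
for any integer t.

u = 5 + 17t, v = -5 - 18t for integer t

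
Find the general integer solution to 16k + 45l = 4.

Step 1: Compute gcd(16, 45) = 1.
Since 1 divides 4, solutions exist.

Step 2: Find a particular solution using extended Euclidean algorithm.
We get k₀ = -56, l₀ = 20.
Check: 16*-56 + 45*20 = 4 = 4 ✓

Step 3: Write the general solution.
k = -56 + (45/1)t = -56 + 45t
l = 20 - (16/1)t = 20 - 16t
for any integer t.

k = -56 + 45t, l = 20 - 16t for integer t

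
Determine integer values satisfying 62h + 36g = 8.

Step 1: Check solvability.
gcd(62, 36) = 2
Since 2 divides 8, solutions exist.

Step 2: Apply extended Euclidean algorithm to find gcd.
We find integers such that 62*x0 + 36*y0 = 2

Step 3: Scale the particular solution.
Multiply by 8/2 = 4:
h = 28, g = -48

Step 4: Verify.
62*(28) + 36*(-48) = 8 = 8 ✓

h = 28, g = -48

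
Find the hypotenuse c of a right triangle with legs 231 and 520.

c² = a² + b² = 231² + 520² = 53361 + 270400 = 323761
c = sqrt(323761) = 569

569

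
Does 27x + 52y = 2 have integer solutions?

Step 1: Compute gcd(27, 52).
gcd(27, 52) = 1

Step 2: Check divisibility.
Does 1 divide 2? 2 = 1 x 2, so yes.

By the theorem on linear Diophantine equations, 27x + 52y = 2 has integer solutions if and only if gcd(27, 52) divides 2. Since 1 | 2, solutions exist.

Yes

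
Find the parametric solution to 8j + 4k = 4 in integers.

Step 1: Compute gcd(8, 4) = 4.
Since 4 divides 4, solutions exist.

Step 2: Find a particular solution using extended Euclidean algorithm.
We get j₀ = 0, k₀ = 1.
Check: 8*0 + 4*1 = 4 = 4 ✓

Step 3: Write the general solution.
j = 0 + (4/4)t = 0 + 1t
k = 1 - (8/4)t = 1 - 2t
for any integer t.

j = 0 + 1t, k = 1 - 2t for integer t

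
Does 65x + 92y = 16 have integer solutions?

Step 1: Compute gcd(65, 92).
gcd(65, 92) = 1

Step 2: Check divisibility.
Does 1 divide 16? 16 = 1 x 16, so yes.

By the theorem on linear Diophantine equations, 65x + 92y = 16 has integer solutions if and only if gcd(65, 92) divides 16. Since 1 | 16, solutions exist.

Yes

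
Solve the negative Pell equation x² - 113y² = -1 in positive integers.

We need x² = 113y² - 1. Try successive y:
y = 1: x² = 113·1² - 1 = 112, not a perfect square
y = 2: x² = 113·2² - 1 = 451, not a perfect square
y = 3: x² = 113·3² - 1 = 1016, not a perfect square
...
y = 73: x² = 113·73² - 1 = 602176 = 776² ✓
Check: 776² - 113·73² = 602176 - 602177 = -1 ✓

x = 776, y = 73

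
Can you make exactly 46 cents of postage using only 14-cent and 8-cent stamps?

We need non-negative x, y with 14x + 8y = 46.
gcd(14, 8) = 2 divides 46, so integer solutions exist.
Search for a non-negative one: x = 1 gives 8y = 46 - 14 = 32, so y = 4.
Check: 14·1 + 8·4 = 46 ✓

Yes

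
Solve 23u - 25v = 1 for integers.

Step 1: Check solvability.
gcd(23, 25) = 1
Since 1 divides 1, solutions exist.

Step 2: Apply extended Euclidean algorithm to find gcd.
We find integers such that 23*x0 + 25*y0 = 1

Step 3: Scale the particular solution.
Multiply by 1/1 = 1:
u = 12, v = 11

Step 4: Verify.
23*(12) - 25*(11) = 1 = 1 ✓

u = 12, v = 11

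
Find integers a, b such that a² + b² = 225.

We need to find integers a, b > 0 such that a² + b² = 225.
Trying a = 9: b² = 225 - 9² = 225 - 81 = 144
b = 12
Check: 9² + 12² = 81 + 144 = 225 ✓

225 = 9² + 12²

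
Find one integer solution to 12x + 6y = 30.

Step 1: Check solvability.
gcd(12, 6) = 6
Since 6 divides 30, solutions exist.

Step 2: Apply extended Euclidean algorithm to find gcd.
We find integers such that 12*x0 + 6*y0 = 6

Step 3: Scale the particular solution.
Multiply by 30/6 = 5:
x = 0, y = 5

Step 4: Verify.
12*(0) + 6*(5) = 30 = 30 ✓

x = 0, y = 5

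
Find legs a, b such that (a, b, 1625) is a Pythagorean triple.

We need a² + b² = 1625² = 2640625.
Trying: 57² + 1624² = 3249 + 2637376 = 2640625 ✓

(57, 1624, 1625)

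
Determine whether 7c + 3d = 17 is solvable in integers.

Step 1: Compute gcd(7, 3).
gcd(7, 3) = 1

Step 2: Check divisibility.
Does 1 divide 17? 17 = 1 x 17, so yes.

By the theorem on linear Diophantine equations, 7c + 3d = 17 has integer solutions if and only if gcd(7, 3) divides 17. Since 1 | 17, solutions exist.

Yes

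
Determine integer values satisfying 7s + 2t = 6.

Step 1: Check solvability.
gcd(7, 2) = 1
Since 1 divides 6, solutions exist.

Step 2: Apply extended Euclidean algorithm to find gcd.
We find integers such that 7*x0 + 2*y0 = 1

Step 3: Scale the particular solution.
Multiply by 6/1 = 6:
s = 6, t = -18

Step 4: Verify.
7*(6) + 2*(-18) = 6 = 6 ✓

s = 6, t = -18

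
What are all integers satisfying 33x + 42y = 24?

Step 1: Compute gcd(33, 42) = 3.
Since 3 divides 24, solutions exist.

Step 2: Find a particular solution using extended Euclidean algorithm.
We get x₀ = -40, y₀ = 32.
Check: 33*-40 + 42*32 = 24 = 24 ✓

Step 3: Write the general solution.
x = -40 + (42/3)t = -40 + 14t
y = 32 - (33/3)t = 32 - 11t
for any integer t.

x = -40 + 14t, y = 32 - 11t for integer t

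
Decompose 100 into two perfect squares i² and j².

We need to find integers i, j > 0 such that i² + j² = 100.
Trying i = 6: j² = 100 - 6² = 100 - 36 = 64
j = 8
Check: 6² + 8² = 36 + 64 = 100 ✓

100 = 6² + 8²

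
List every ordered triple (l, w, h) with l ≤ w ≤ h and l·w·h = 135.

Iterate l from 1 to ⌊135^(1/3)⌋. For each l dividing 135, iterate w ≥ l with w dividing 135/l, and set h = 135/(l·w).
Triples found (6): (1×1×135), (1×3×45), (1×5×27), (1×9×15), (3×3×15), (3×5×9)

(1×1×135), (1×3×45), (1×5×27), (1×9×15), (3×3×15), (3×5×9)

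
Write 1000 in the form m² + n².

We need to find integers m, n > 0 such that m² + n² = 1000.
Trying m = 10: n² = 1000 - 10² = 1000 - 100 = 900
n = 30
Check: 10² + 30² = 100 + 900 = 1000 ✓

1000 = 10² + 30²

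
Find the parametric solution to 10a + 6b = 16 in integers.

Step 1: Compute gcd(10, 6) = 2.
Since 2 divides 16, solutions exist.

Step 2: Find a particular solution using extended Euclidean algorithm.
We get a₀ = -8, b₀ = 16.
Check: 10*-8 + 6*16 = 16 = 16 ✓

Step 3: Write the general solution.
a = -8 + (6/2)t = -8 + 3t
b = 16 - (10/2)t = 16 - 5t
for any integer t.

a = -8 + 3t, b = 16 - 5t for integer t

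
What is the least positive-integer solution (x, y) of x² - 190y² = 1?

We seek the smallest positive integers (x, y) with x² - 190y² = 1, i.e., x² = 190y² + 1.
Try successive y values:
y = 1: x² = 190·1² + 1 = 191, not a perfect square
y = 2: x² = 190·2² + 1 = 761, not a perfect square
y = 3: x² = 190·3² + 1 = 1711, not a perfect square
... continuing the search (or via continued fractions) ...
y = 3774: x² = 190·3774² + 1 = 2706184441, x = 52021 ✓

Verify: 52021² - 190·3774² = 2706184441 - 2706184440 = 1 ✓

x = 52021, y = 3774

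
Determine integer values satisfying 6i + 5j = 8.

Step 1: Check solvability.
gcd(6, 5) = 1
Since 1 divides 8, solutions exist.

Step 2: Apply extended Euclidean algorithm to find gcd.
We find integers such that 6*x0 + 5*y0 = 1

Step 3: Scale the particular solution.
Multiply by 8/1 = 8:
i = 8, j = -8

Step 4: Verify.
6*(8) + 5*(-8) = 8 = 8 ✓

i = 8, j = -8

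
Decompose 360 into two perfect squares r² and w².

We need to find integers r, w > 0 such that r² + w² = 360.
Trying r = 6: w² = 360 - 6² = 360 - 36 = 324
w = 18
Check: 6² + 18² = 36 + 324 = 360 ✓

360 = 6² + 18²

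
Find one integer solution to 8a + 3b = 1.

Step 1: Check solvability.
gcd(8, 3) = 1
Since 1 divides 1, solutions exist.

Step 2: Apply extended Euclidean algorithm to find gcd.
We find integers such that 8*x0 + 3*y0 = 1

Step 3: Scale the particular solution.
Multiply by 1/1 = 1:
a = -1, b = 3

Step 4: Verify.
8*(-1) + 3*(3) = 1 = 1 ✓

a = -1, b = 3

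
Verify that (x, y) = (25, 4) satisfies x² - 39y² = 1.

Compute x² = 25² = 625
Compute 39y² = 39·4² = 39·16 = 624
x² - 39y² = 625 - 624 = 1
Since this equals 1, (25, 4) is a solution.

Yes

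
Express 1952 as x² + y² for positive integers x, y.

We need to find integers x, y > 0 such that x² + y² = 1952.
Trying x = 4: y² = 1952 - 4² = 1952 - 16 = 1936
y = 44
Check: 4² + 44² = 16 + 1936 = 1952 ✓

1952 = 4² + 44²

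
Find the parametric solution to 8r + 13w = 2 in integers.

Step 1: Compute gcd(8, 13) = 1.
Since 1 divides 2, solutions exist.

Step 2: Find a particular solution using extended Euclidean algorithm.
We get r₀ = 10, w₀ = -6.
Check: 8*10 + 13*-6 = 2 = 2 ✓

Step 3: Write the general solution.
r = 10 + (13/1)t = 10 + 13t
w = -6 - (8/1)t = -6 - 8t
for any integer t.

r = 10 + 13t, w = -6 - 8t for integer t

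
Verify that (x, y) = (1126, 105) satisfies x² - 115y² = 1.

Compute x² = 1126² = 1267876
Compute 115y² = 115·105² = 115·11025 = 1267875
x² - 115y² = 1267876 - 1267875 = 1
Since this equals 1, (1126, 105) is a solution.

Yes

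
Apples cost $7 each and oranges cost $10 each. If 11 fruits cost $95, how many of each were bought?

Let a = apples, o = oranges.
a + o = 11
7a + 10o = 95
Substitute o = 11 - a:
7a + 10(11 - a) = 95
(7 - 10)a = 95 - 110
-3a = -15
a = 5, o = 11 - 5 = 6

Apples: 5, Oranges: 6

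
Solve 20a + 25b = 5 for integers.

Step 1: Check solvability.
gcd(20, 25) = 5
Since 5 divides 5, solutions exist.

Step 2: Apply extended Euclidean algorithm to find gcd.
We find integers such that 20*x0 + 25*y0 = 5

Step 3: Scale the particular solution.
Multiply by 5/5 = 1:
a = -1, b = 1

Step 4: Verify.
20*(-1) + 25*(1) = 5 = 5 ✓

a = -1, b = 1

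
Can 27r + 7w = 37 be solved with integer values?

Step 1: Compute gcd(27, 7).
gcd(27, 7) = 1

Step 2: Check divisibility.
Does 1 divide 37? 37 = 1 x 37, so yes.

By the theorem on linear Diophantine equations, 27r + 7w = 37 has integer solutions if and only if gcd(27, 7) divides 37. Since 1 | 37, solutions exist.

Yes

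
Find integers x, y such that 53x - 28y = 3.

Step 1: Check solvability.
gcd(53, 28) = 1
Since 1 divides 3, solutions exist.

Step 2: Apply extended Euclidean algorithm to find gcd.
We find integers such that 53*x0 + 28*y0 = 1

Step 3: Scale the particular solution.
Multiply by 3/1 = 3:
x = 27, y = 51

Step 4: Verify.
53*(27) - 28*(51) = 3 = 3 ✓

x = 27, y = 51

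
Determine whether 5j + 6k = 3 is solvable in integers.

Step 1: Compute gcd(5, 6).
gcd(5, 6) = 1

Step 2: Check divisibility.
Does 1 divide 3? 3 = 1 x 3, so yes.

By the theorem on linear Diophantine equations, 5j + 6k = 3 has integer solutions if and only if gcd(5, 6) divides 3. Since 1 | 3, solutions exist.

Yes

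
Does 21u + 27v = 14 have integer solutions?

Step 1: Compute gcd(21, 27).
gcd(21, 27) = 3

Step 2: Check divisibility.
Does 3 divide 14? 14 = 3 x 4 + 2, so no.

By the theorem on linear Diophantine equations, 21u + 27v = 14 has integer solutions if and only if gcd(21, 27) divides 14. Since 3 does not divide 14, no solutions exist.

No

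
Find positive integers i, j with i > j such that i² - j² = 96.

Factor: i² - j² = (i+j)(i-j) = 96.
We need two factors of 96 with the same parity.
Use i+j = 48 and i-j = 2 (product 48·2 = 96).
Adding: 2i = 50, so i = 25.
Subtracting: 2j = 46, so j = 23.
Check: 25² - 23² = 625 - 529 = 96 ✓

i = 25, j = 23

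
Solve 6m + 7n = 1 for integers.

Step 1: Check solvability.
gcd(6, 7) = 1
Since 1 divides 1, solutions exist.

Step 2: Apply extended Euclidean algorithm to find gcd.
We find integers such that 6*x0 + 7*y0 = 1

Step 3: Scale the particular solution.
Multiply by 1/1 = 1:
m = -1, n = 1

Step 4: Verify.
6*(-1) + 7*(1) = 1 = 1 ✓

m = -1, n = 1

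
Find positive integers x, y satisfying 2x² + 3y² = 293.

Try small values of x and check whether (293 - 2x²)/3 is a perfect square.
x = 5: 2·5² = 50, so 3y² = 293 - 50 = 243, giving y² = 81, y = 9.
Check: 2·5² + 3·9² = 50 + 243 = 293 ✓

x = 5, y = 9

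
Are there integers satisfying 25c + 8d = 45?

Step 1: Compute gcd(25, 8).
gcd(25, 8) = 1

Step 2: Check divisibility.
Does 1 divide 45? 45 = 1 x 45, so yes.

By the theorem on linear Diophantine equations, 25c + 8d = 45 has integer solutions if and only if gcd(25, 8) divides 45. Since 1 | 45, solutions exist.

Yes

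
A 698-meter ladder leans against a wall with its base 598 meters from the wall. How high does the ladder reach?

The ladder, wall, and ground form a right triangle with hypotenuse 698 and one leg 598.
By the Pythagorean theorem: h² = 698² - 598² = 487204 - 357604 = 129600
h = √129600 = 360 meters

360 meters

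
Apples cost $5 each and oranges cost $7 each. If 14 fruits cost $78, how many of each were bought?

Let a = apples, o = oranges.
a + o = 14
5a + 7o = 78
Substitute o = 14 - a:
5a + 7(14 - a) = 78
(5 - 7)a = 78 - 98
-2a = -20
a = 10, o = 14 - 10 = 4

Apples: 10, Oranges: 4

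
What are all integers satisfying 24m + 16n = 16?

Step 1: Compute gcd(24, 16) = 8.
Since 8 divides 16, solutions exist.

Step 2: Find a particular solution using extended Euclidean algorithm.
We get m₀ = 2, n₀ = -2.
Check: 24*2 + 16*-2 = 16 = 16 ✓

Step 3: Write the general solution.
m = 2 + (16/8)t = 2 + 2t
n = -2 - (24/8)t = -2 - 3t
for any integer t.

m = 2 + 2t, n = -2 - 3t for integer t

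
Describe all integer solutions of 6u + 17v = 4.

Step 1: Compute gcd(6, 17) = 1.
Since 1 divides 4, solutions exist.

Step 2: Find a particular solution using extended Euclidean algorithm.
We get u₀ = 12, v₀ = -4.
Check: 6*12 + 17*-4 = 4 = 4 ✓

Step 3: Write the general solution.
u = 12 + (17/1)t = 12 + 17t
v = -4 - (6/1)t = -4 - 6t
for any integer t.

u = 12 + 17t, v = -4 - 6t for integer t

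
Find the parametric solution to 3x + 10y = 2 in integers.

Step 1: Compute gcd(3, 10) = 1.
Since 1 divides 2, solutions exist.

Step 2: Find a particular solution using extended Euclidean algorithm.
We get x₀ = -6, y₀ = 2.
Check: 3*-6 + 10*2 = 2 = 2 ✓

Step 3: Write the general solution.
x = -6 + (10/1)t = -6 + 10t
y = 2 - (3/1)t = 2 - 3t
for any integer t.

x = -6 + 10t, y = 2 - 3t for integer t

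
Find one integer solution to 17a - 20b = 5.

Step 1: Check solvability.
gcd(17, 20) = 1
Since 1 divides 5, solutions exist.

Step 2: Apply extended Euclidean algorithm to find gcd.
We find integers such that 17*x0 + 20*y0 = 1

Step 3: Scale the particular solution.
Multiply by 5/1 = 5:
a = -35, b = -30

Step 4: Verify.
17*(-35) - 20*(-30) = 5 = 5 ✓

a = -35, b = -30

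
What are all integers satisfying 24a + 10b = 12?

Step 1: Compute gcd(24, 10) = 2.
Since 2 divides 12, solutions exist.

Step 2: Find a particular solution using extended Euclidean algorithm.
We get a₀ = -12, b₀ = 30.
Check: 24*-12 + 10*30 = 12 = 12 ✓

Step 3: Write the general solution.
a = -12 + (10/2)t = -12 + 5t
b = 30 - (24/2)t = 30 - 12t
for any integer t.

a = -12 + 5t, b = 30 - 12t for integer t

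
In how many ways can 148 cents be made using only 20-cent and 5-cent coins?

We need non-negative integers (x, y) with 20x + 5y = 148.
For each x from 0 to 7, check if (148 - 20x) is a non-negative multiple of 5.
Solutions (x, y): none
Count: 0

0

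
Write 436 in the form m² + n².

We need to find integers m, n > 0 such that m² + n² = 436.
Trying m = 6: n² = 436 - 6² = 436 - 36 = 400
n = 20
Check: 6² + 20² = 36 + 400 = 436 ✓

436 = 6² + 20²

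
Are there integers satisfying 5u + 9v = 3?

Step 1: Compute gcd(5, 9).
gcd(5, 9) = 1

Step 2: Check divisibility.
Does 1 divide 3? 3 = 1 x 3, so yes.

By the theorem on linear Diophantine equations, 5u + 9v = 3 has integer solutions if and only if gcd(5, 9) divides 3. Since 1 | 3, solutions exist.

Yes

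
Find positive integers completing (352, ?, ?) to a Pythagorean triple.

We need the other leg and hypotenuse such that 352² + x² = c².
Take x = 114, c = 370: 352² + 114² = 123904 + 12996 = 136900 = 370² ✓
Triple: (114, 352, 370)

(114, 352, 370)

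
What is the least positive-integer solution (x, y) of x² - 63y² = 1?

We seek the smallest positive integers (x, y) with x² - 63y² = 1, i.e., x² = 63y² + 1.
Try successive y values:
y = 1: x² = 63·1² + 1 = 64, x = 8 ✓

Verify: 8² - 63·1² = 64 - 63 = 1 ✓

x = 8, y = 1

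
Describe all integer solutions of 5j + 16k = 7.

Step 1: Compute gcd(5, 16) = 1.
Since 1 divides 7, solutions exist.

Step 2: Find a particular solution using extended Euclidean algorithm.
We get j₀ = -21, k₀ = 7.
Check: 5*-21 + 16*7 = 7 = 7 ✓

Step 3: Write the general solution.
j = -21 + (16/1)t = -21 + 16t
k = 7 - (5/1)t = 7 - 5t
for any integer t.

j = -21 + 16t, k = 7 - 5t for integer t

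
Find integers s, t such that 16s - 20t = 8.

Step 1: Check solvability.
gcd(16, 20) = 4
Since 4 divides 8, solutions exist.

Step 2: Apply extended Euclidean algorithm to find gcd.
We find integers such that 16*x0 + 20*y0 = 4

Step 3: Scale the particular solution.
Multiply by 8/4 = 2:
s = -2, t = -2

Step 4: Verify.
16*(-2) - 20*(-2) = 8 = 8 ✓

s = -2, t = -2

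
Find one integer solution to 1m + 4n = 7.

Step 1: Check solvability.
gcd(1, 4) = 1
Since 1 divides 7, solutions exist.

Step 2: Apply extended Euclidean algorithm to find gcd.
We find integers such that 1*x0 + 4*y0 = 1

Step 3: Scale the particular solution.
Multiply by 7/1 = 7:
m = 7, n = 0

Step 4: Verify.
1*(7) + 4*(0) = 7 = 7 ✓

m = 7, n = 0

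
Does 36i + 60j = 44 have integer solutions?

Step 1: Compute gcd(36, 60).
gcd(36, 60) = 12

Step 2: Check divisibility.
Does 12 divide 44? 44 = 12 x 3 + 8, so no.

By the theorem on linear Diophantine equations, 36i + 60j = 44 has integer solutions if and only if gcd(36, 60) divides 44. Since 12 does not divide 44, no solutions exist.

No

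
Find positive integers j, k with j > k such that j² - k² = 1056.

Factor: j² - k² = (j+k)(j-k) = 1056.
We need two factors of 1056 with the same parity.
Use j+k = 528 and j-k = 2 (product 528·2 = 1056).
Adding: 2j = 530, so j = 265.
Subtracting: 2k = 526, so k = 263.
Check: 265² - 263² = 70225 - 69169 = 1056 ✓

j = 265, k = 263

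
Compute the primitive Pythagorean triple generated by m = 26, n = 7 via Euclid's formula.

a = m² - n² = 676 - 49 = 627
b = 2mn = 2·26·7 = 364
c = m² + n² = 676 + 49 = 725
Verify: 627² + 364² = 393129 + 132496 = 525625 = 725² ✓

(627, 364, 725)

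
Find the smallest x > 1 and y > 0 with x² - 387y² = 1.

We seek the smallest positive integers (x, y) with x² - 387y² = 1, i.e., x² = 387y² + 1.
Try successive y values:
y = 1: x² = 387·1² + 1 = 388, not a perfect square
y = 2: x² = 387·2² + 1 = 1549, not a perfect square
y = 3: x² = 387·3² + 1 = 3484, not a perfect square
... continuing the search (or via continued fractions) ...
y = 177: x² = 387·177² + 1 = 12124324, x = 3482 ✓

Verify: 3482² - 387·177² = 12124324 - 12124323 = 1 ✓

x = 3482, y = 177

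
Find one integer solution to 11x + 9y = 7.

Step 1: Check solvability.
gcd(11, 9) = 1
Since 1 divides 7, solutions exist.

Step 2: Apply extended Euclidean algorithm to find gcd.
We find integers such that 11*x0 + 9*y0 = 1

Step 3: Scale the particular solution.
Multiply by 7/1 = 7:
x = -28, y = 35

Step 4: Verify.
11*(-28) + 9*(35) = 7 = 7 ✓

x = -28, y = 35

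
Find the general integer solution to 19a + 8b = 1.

Step 1: Compute gcd(19, 8) = 1.
Since 1 divides 1, solutions exist.

Step 2: Find a particular solution using extended Euclidean algorithm.
We get a₀ = 3, b₀ = -7.
Check: 19*3 + 8*-7 = 1 = 1 ✓

Step 3: Write the general solution.
a = 3 + (8/1)t = 3 + 8t
b = -7 - (19/1)t = -7 - 19t
for any integer t.

a = 3 + 8t, b = -7 - 19t for integer t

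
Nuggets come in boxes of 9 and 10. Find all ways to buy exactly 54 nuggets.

We need non-negative integers (x, y) with 9x + 10y = 54.
For each x in 0..6, check if 54 - 9x is a non-negative multiple of 10.
x = 6: 10y = 0, y = 0 ✓

(6 boxes of 9, 0 boxes of 10)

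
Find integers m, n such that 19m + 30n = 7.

Step 1: Check solvability.
gcd(19, 30) = 1
Since 1 divides 7, solutions exist.

Step 2: Apply extended Euclidean algorithm to find gcd.
We find integers such that 19*x0 + 30*y0 = 1

Step 3: Scale the particular solution.
Multiply by 7/1 = 7:
m = -77, n = 49

Step 4: Verify.
19*(-77) + 30*(49) = 7 = 7 ✓

m = -77, n = 49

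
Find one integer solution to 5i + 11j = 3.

Step 1: Check solvability.
gcd(5, 11) = 1
Since 1 divides 3, solutions exist.

Step 2: Apply extended Euclidean algorithm to find gcd.
We find integers such that 5*x0 + 11*y0 = 1

Step 3: Scale the particular solution.
Multiply by 3/1 = 3:
i = -6, j = 3

Step 4: Verify.
5*(-6) + 11*(3) = 3 = 3 ✓

i = -6, j = 3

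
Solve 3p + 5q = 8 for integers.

Step 1: Check solvability.
gcd(3, 5) = 1
Since 1 divides 8, solutions exist.

Step 2: Apply extended Euclidean algorithm to find gcd.
We find integers such that 3*x0 + 5*y0 = 1

Step 3: Scale the particular solution.
Multiply by 8/1 = 8:
p = 16, q = -8

Step 4: Verify.
3*(16) + 5*(-8) = 8 = 8 ✓

p = 16, q = -8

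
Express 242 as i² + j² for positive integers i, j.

We need to find integers i, j > 0 such that i² + j² = 242.
Trying i = 11: j² = 242 - 11² = 242 - 121 = 121
j = 11
Check: 11² + 11² = 121 + 121 = 242 ✓

242 = 11² + 11²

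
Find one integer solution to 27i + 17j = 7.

Step 1: Check solvability.
gcd(27, 17) = 1
Since 1 divides 7, solutions exist.

Step 2: Apply extended Euclidean algorithm to find gcd.
We find integers such that 27*x0 + 17*y0 = 1

Step 3: Scale the particular solution.
Multiply by 7/1 = 7:
i = -35, j = 56

Step 4: Verify.
27*(-35) + 17*(56) = 7 = 7 ✓

i = -35, j = 56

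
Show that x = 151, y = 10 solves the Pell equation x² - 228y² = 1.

Compute x² = 151² = 22801
Compute 228y² = 228·10² = 228·100 = 22800
x² - 228y² = 22801 - 22800 = 1
Since this equals 1, (151, 10) is a solution.

Yes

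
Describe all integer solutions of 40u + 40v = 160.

Step 1: Compute gcd(40, 40) = 40.
Since 40 divides 160, solutions exist.

Step 2: Find a particular solution using extended Euclidean algorithm.
We get u₀ = 0, v₀ = 4.
Check: 40*0 + 40*4 = 160 = 160 ✓

Step 3: Write the general solution.
u = 0 + (40/40)t = 0 + 1t
v = 4 - (40/40)t = 4 - 1t
for any integer t.

u = 0 + 1t, v = 4 - 1t for integer t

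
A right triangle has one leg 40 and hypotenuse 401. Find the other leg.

a² = c² - b² = 160801 - 1600 = 159201
a = 399

399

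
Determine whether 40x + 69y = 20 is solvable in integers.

Step 1: Compute gcd(40, 69).
gcd(40, 69) = 1

Step 2: Check divisibility.
Does 1 divide 20? 20 = 1 x 20, so yes.

By the theorem on linear Diophantine equations, 40x + 69y = 20 has integer solutions if and only if gcd(40, 69) divides 20. Since 1 | 20, solutions exist.

Yes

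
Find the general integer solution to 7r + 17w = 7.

Step 1: Compute gcd(7, 17) = 1.
Since 1 divides 7, solutions exist.

Step 2: Find a particular solution using extended Euclidean algorithm.
We get r₀ = 35, w₀ = -14.
Check: 7*35 + 17*-14 = 7 = 7 ✓

Step 3: Write the general solution.
r = 35 + (17/1)t = 35 + 17t
w = -14 - (7/1)t = -14 - 7t
for any integer t.

r = 35 + 17t, w = -14 - 7t for integer t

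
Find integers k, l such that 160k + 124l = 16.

Step 1: Check solvability.
gcd(160, 124) = 4
Since 4 divides 16, solutions exist.

Step 2: Apply extended Euclidean algorithm to find gcd.
We find integers such that 160*x0 + 124*y0 = 4

Step 3: Scale the particular solution.
Multiply by 16/4 = 4:
k = 28, l = -36

Step 4: Verify.
160*(28) + 124*(-36) = 16 = 16 ✓

k = 28, l = -36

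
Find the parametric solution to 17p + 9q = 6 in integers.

Step 1: Compute gcd(17, 9) = 1.
Since 1 divides 6, solutions exist.

Step 2: Find a particular solution using extended Euclidean algorithm.
We get p₀ = -6, q₀ = 12.
Check: 17*-6 + 9*12 = 6 = 6 ✓

Step 3: Write the general solution.
p = -6 + (9/1)t = -6 + 9t
q = 12 - (17/1)t = 12 - 17t
for any integer t.

p = -6 + 9t, q = 12 - 17t for integer t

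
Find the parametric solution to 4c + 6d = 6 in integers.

Step 1: Compute gcd(4, 6) = 2.
Since 2 divides 6, solutions exist.

Step 2: Find a particular solution using extended Euclidean algorithm.
We get c₀ = -3, d₀ = 3.
Check: 4*-3 + 6*3 = 6 = 6 ✓

Step 3: Write the general solution.
c = -3 + (6/2)t = -3 + 3t
d = 3 - (4/2)t = 3 - 2t
for any integer t.

c = -3 + 3t, d = 3 - 2t for integer t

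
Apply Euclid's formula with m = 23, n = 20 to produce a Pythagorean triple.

a = m² - n² = 23² - 20² = 529 - 400 = 129
b = 2mn = 2·23·20 = 920
c = m² + n² = 529 + 400 = 929
Verify: 129² + 920² = 16641 + 846400 = 863041 = 929² ✓

(129, 920, 929)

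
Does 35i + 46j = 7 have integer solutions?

Step 1: Compute gcd(35, 46).
gcd(35, 46) = 1

Step 2: Check divisibility.
Does 1 divide 7? 7 = 1 x 7, so yes.

By the theorem on linear Diophantine equations, 35i + 46j = 7 has integer solutions if and only if gcd(35, 46) divides 7. Since 1 | 7, solutions exist.

Yes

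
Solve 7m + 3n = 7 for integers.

Step 1: Check solvability.
gcd(7, 3) = 1
Since 1 divides 7, solutions exist.

Step 2: Apply extended Euclidean algorithm to find gcd.
We find integers such that 7*x0 + 3*y0 = 1

Step 3: Scale the particular solution.
Multiply by 7/1 = 7:
m = 7, n = -14

Step 4: Verify.
7*(7) + 3*(-14) = 7 = 7 ✓

m = 7, n = -14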